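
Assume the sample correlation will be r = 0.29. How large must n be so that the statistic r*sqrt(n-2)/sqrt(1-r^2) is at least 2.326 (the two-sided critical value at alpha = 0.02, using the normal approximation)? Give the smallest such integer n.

r√(n−2)/√(1−r²) ≥ 2.326  ⇔  n−2 ≥ (2.326)²·(1−r²)/r²
(1−r²)/r² = (1−0.0841)/0.0841 = 10.8906
n ≥ 2 + 5.410276·10.8906 = 2 + 58.9212 = 60.9212
⌈60.9212⌉ = 61

61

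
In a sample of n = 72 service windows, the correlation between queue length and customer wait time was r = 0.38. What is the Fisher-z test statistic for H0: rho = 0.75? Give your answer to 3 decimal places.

z_r = atanh(0.38) = 0.400060,  z_0 = atanh(0.75) = 0.972955
SE = 1/√(n−3) = 1/√69 = 0.120386
z = (z_r − z_0)/SE = (0.400060 − 0.972955) / 0.120386 = -0.572895 / 0.120386 = -4.759

-4.759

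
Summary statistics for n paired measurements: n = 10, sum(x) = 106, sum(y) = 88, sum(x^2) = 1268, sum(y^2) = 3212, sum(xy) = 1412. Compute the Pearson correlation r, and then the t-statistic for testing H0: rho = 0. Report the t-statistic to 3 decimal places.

S_xy = nΣxy − ΣxΣy = 10·1412 − 106·88 = 14120 − 9328 = 4792
S_xx = nΣx² − (Σx)² = 10·1268 − 106² = 12680 − 11236 = 1444
S_yy = nΣy² − (Σy)² = 10·3212 − 88² = 32120 − 7744 = 24376
r = S_xy / √(S_xx·S_yy) = 4792 / √(1444·24376) = 4792 / √35198944 = 4792 / 5932.8698 = 0.8077
t = r·√(n−2)/√(1−r²) = 0.8077·√8 / √(1−0.652379) = 2.284521 / 0.589594 = 3.875

3.875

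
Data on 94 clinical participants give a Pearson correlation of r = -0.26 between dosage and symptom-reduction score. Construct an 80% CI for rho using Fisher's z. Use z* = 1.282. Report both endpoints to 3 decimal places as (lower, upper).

(-0.380, -0.131)

z_r = atanh(-0.26) = -0.266108;  SE = 1/√(n−3) = 1/√91 = 0.104828
z-limits: -0.266108 ± 1.282·0.104828 = -0.266108 ± 0.134389 = [-0.400497, -0.131719]
ρ-limits: (tanh -0.400497, tanh -0.131719) = (-0.380, -0.131)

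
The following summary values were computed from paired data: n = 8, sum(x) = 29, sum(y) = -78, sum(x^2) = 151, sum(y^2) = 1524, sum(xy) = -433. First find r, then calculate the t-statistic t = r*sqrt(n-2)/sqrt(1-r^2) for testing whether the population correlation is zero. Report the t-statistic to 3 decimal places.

-3.298

Numerator: nΣxy − (Σx)(Σy) = 8·(-433) − (29)(-78) = -1202
Denominator: √[(nΣx²−(Σx)²)(nΣy²−(Σy)²)]
  nΣx²−(Σx)² = 8·151 − 841 = 367;  nΣy²−(Σy)² = 8·1524 − 6084 = 6108
  √(367·6108) = √2241636 = 1497.2094
r = -1202 / 1497.2094 = -0.8028
t = r·√(n−2)/√(1−r²) = -0.8028·√6 / √(1−0.644488) = -1.966450 / 0.596248 = -3.298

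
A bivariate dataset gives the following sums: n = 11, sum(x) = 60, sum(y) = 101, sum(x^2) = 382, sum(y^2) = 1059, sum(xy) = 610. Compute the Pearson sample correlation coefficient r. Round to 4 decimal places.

Numerator: nΣxy − (Σx)(Σy) = 11·610 − (60)(101) = 650
Denominator: √[(nΣx²−(Σx)²)(nΣy²−(Σy)²)]
  nΣx²−(Σx)² = 11·382 − 3600 = 602;  nΣy²−(Σy)² = 11·1059 − 10201 = 1448
  √(602·1448) = √871696 = 933.6466
r = 650 / 933.6466 = 0.6962

0.6962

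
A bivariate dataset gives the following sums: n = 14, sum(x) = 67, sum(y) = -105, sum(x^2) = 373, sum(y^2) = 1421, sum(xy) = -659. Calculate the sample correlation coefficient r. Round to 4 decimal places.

-0.8593

S_xy = nΣxy − ΣxΣy = 14·(-659) − 67·(-105) = -9226 − (-7035) = -2191
S_xx = nΣx² − (Σx)² = 14·373 − 67² = 5222 − 4489 = 733
S_yy = nΣy² − (Σy)² = 14·1421 − (-105)² = 19894 − 11025 = 8869
r = S_xy / √(S_xx·S_yy) = -2191 / √(733·8869) = -2191 / √6500977 = -2191 / 2549.7014 = -0.8593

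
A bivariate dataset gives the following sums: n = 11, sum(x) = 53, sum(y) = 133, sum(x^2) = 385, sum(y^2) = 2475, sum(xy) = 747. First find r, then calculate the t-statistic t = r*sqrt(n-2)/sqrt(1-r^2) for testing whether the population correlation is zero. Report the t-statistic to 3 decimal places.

1.002

S_xy = nΣxy − ΣxΣy = 11·747 − 53·133 = 8217 − 7049 = 1168
S_xx = nΣx² − (Σx)² = 11·385 − 53² = 4235 − 2809 = 1426
S_yy = nΣy² − (Σy)² = 11·2475 − 133² = 27225 − 17689 = 9536
r = S_xy / √(S_xx·S_yy) = 1168 / √(1426·9536) = 1168 / √13598336 = 1168 / 3687.5922 = 0.3167
t = r·√(n−2)/√(1−r²) = 0.3167·√9 / √(1−0.100299) = 0.950100 / 0.948526 = 1.002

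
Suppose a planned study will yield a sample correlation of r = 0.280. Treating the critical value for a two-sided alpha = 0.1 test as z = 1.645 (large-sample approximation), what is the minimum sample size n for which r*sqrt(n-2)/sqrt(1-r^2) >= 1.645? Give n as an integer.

Need r·√(n−2)/√(1−r²) ≥ 1.645
√(n−2) ≥ 1.645·√(1−0.078400) / 0.280 = 1.645·0.960000 / 0.280 = 5.6400
n−2 ≥ 31.8096  ⇒  n ≥ 33.8096
Smallest integer n = 34

34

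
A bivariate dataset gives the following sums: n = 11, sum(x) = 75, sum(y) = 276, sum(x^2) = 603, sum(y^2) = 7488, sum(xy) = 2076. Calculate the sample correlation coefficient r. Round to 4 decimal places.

0.8550

Numerator: nΣxy − (Σx)(Σy) = 11·2076 − (75)(276) = 2136
Denominator: √[(nΣx²−(Σx)²)(nΣy²−(Σy)²)]
  nΣx²−(Σx)² = 11·603 − 5625 = 1008;  nΣy²−(Σy)² = 11·7488 − 76176 = 6192
  √(1008·6192) = √6241536 = 2498.3066
r = 2136 / 2498.3066 = 0.8550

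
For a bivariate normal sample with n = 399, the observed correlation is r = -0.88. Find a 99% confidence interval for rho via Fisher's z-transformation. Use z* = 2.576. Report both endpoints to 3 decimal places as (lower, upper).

(-0.906, -0.847)

Fisher z: z_r = atanh(r) = ½·ln((1+(-0.88))/(1−(-0.88))) = -1.375768
SE(z) = 1/√(n−3) = 1/√396 = 0.050252
99% ⇒ z* = 2.576; margin = 2.576·0.050252 = 0.129449
CI on z-scale: (-1.505217, -1.246319)
Back-transform: tanh(-1.505217) = -0.906087, tanh(-1.246319) = -0.847248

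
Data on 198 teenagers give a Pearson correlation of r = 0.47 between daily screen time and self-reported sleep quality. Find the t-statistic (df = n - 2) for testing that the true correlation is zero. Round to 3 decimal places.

t = r·√(n−2) / √(1−r²) with r = 0.47, n = 198
  = 0.47·√196 / √(1 − 0.2209)
  = 0.47·14.000000 / 0.882666
  = 6.580000 / 0.882666 = 7.455

7.455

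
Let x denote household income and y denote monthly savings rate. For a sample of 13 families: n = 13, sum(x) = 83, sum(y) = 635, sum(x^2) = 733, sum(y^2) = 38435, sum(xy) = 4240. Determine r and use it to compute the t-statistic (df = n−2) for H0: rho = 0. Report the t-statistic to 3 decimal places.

0.508

Numerator: nΣxy − (Σx)(Σy) = 13·4240 − (83)(635) = 2415
Denominator: √[(nΣx²−(Σx)²)(nΣy²−(Σy)²)]
  nΣx²−(Σx)² = 13·733 − 6889 = 2640;  nΣy²−(Σy)² = 13·38435 − 403225 = 96430
  √(2640·96430) = √254575200 = 15955.4129
r = 2415 / 15955.4129 = 0.1514
t = r·√(n−2)/√(1−r²) = 0.1514·√11 / √(1−0.022922) = 0.502137 / 0.988473 = 0.508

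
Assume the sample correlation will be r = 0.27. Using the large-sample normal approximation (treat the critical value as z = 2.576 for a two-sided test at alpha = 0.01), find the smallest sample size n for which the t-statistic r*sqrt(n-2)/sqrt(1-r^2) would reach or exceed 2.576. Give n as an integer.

r√(n−2)/√(1−r²) ≥ 2.576  ⇔  n−2 ≥ (2.576)²·(1−r²)/r²
(1−r²)/r² = (1−0.0729)/0.0729 = 12.7174
n ≥ 2 + 6.635776·12.7174 = 2 + 84.3898 = 86.3898
⌈86.3898⌉ = 87

87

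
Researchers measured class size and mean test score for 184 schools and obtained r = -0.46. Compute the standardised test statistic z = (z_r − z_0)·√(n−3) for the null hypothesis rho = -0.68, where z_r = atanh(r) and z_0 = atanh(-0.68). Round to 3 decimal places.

4.464

Fisher z: atanh(-0.46) = -0.497311, atanh(-0.68) = -0.829114
z = (z_r − z_0)·√(n−3) = (-0.497311 − (-0.829114))·√181 = 0.331803 · 13.453624 = 4.464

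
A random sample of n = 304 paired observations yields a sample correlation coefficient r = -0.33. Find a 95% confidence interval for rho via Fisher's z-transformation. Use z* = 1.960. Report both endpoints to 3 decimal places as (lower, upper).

(-0.427, -0.226)

Fisher z: z_r = atanh(r) = ½·ln((1+(-0.33))/(1−(-0.33))) = -0.342828
SE(z) = 1/√(n−3) = 1/√301 = 0.057639
95% ⇒ z* = 1.960; margin = 1.960·0.057639 = 0.112972
CI on z-scale: (-0.455800, -0.229856)
Back-transform: tanh(-0.455800) = -0.426655, tanh(-0.229856) = -0.225892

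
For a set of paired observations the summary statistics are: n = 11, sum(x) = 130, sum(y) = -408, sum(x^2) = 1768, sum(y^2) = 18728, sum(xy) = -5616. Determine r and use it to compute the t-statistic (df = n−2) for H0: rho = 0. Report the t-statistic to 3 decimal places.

Numerator: nΣxy − (Σx)(Σy) = 11·(-5616) − (130)(-408) = -8736
Denominator: √[(nΣx²−(Σx)²)(nΣy²−(Σy)²)]
  nΣx²−(Σx)² = 11·1768 − 16900 = 2548;  nΣy²−(Σy)² = 11·18728 − 166464 = 39544
  √(2548·39544) = √100758112 = 10037.8340
r = -8736 / 10037.8340 = -0.8703
t = r·√(n−2)/√(1−r²) = -0.8703·√9 / √(1−0.757422) = -2.610900 / 0.492522 = -5.301

-5.301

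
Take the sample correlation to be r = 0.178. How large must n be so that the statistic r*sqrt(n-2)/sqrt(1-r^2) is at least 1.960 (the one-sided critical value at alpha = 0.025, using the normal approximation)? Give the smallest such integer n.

r√(n−2)/√(1−r²) ≥ 1.960  ⇔  n−2 ≥ (1.960)²·(1−r²)/r²
(1−r²)/r² = (1−0.031684)/0.031684 = 30.5617
n ≥ 2 + 3.8416·30.5617 = 2 + 117.4058 = 119.4058
⌈119.4058⌉ = 120

120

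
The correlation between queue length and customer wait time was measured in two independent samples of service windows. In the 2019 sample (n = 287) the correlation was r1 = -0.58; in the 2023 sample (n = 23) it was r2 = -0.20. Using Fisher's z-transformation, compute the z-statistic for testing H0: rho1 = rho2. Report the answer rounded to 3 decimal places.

z1 = atanh(-0.58) = -0.662463,  z2 = atanh(-0.20) = -0.202733
SE = √(1/(n1−3) + 1/(n2−3)) = √(1/284 + 1/20) = √(0.0035211 + 0.0500000) = √0.0535211 = 0.231346
z = (z1 − z2)/SE = (-0.662463 − (-0.202733)) / 0.231346 = -0.459730 / 0.231346 = -1.987

-1.987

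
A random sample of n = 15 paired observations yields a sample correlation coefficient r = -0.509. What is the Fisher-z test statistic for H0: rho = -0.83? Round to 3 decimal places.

2.171

z_r = atanh(-0.509) = -0.561379,  z_0 = atanh(-0.83) = -1.188136
SE = 1/√(n−3) = 1/√12 = 0.288675
z = (z_r − z_0)/SE = (-0.561379 − (-1.188136)) / 0.288675 = 0.626757 / 0.288675 = 2.171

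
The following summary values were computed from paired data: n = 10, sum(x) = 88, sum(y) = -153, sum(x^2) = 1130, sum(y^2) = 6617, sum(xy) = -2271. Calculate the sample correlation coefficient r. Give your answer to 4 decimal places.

-0.7498

S_xy = nΣxy − ΣxΣy = 10·(-2271) − 88·(-153) = -22710 − (-13464) = -9246
S_xx = nΣx² − (Σx)² = 10·1130 − 88² = 11300 − 7744 = 3556
S_yy = nΣy² − (Σy)² = 10·6617 − (-153)² = 66170 − 23409 = 42761
r = S_xy / √(S_xx·S_yy) = -9246 / √(3556·42761) = -9246 / √152058116 = -9246 / 12331.1847 = -0.7498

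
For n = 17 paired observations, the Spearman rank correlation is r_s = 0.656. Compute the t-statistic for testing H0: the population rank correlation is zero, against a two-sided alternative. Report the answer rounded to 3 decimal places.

3.366

t = r_s·√(n−2) / √(1−r_s²) with r_s = 0.656, n = 17
  = 0.656·√15 / √(1 − 0.430336)
  = 0.656·3.872983 / 0.754761
  = 2.540677 / 0.754761 = 3.366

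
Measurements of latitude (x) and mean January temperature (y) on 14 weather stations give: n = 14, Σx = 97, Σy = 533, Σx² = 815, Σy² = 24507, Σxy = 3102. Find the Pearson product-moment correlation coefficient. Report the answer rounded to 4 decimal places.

S_xy = nΣxy − ΣxΣy = 14·3102 − 97·533 = 43428 − 51701 = -8273
S_xx = nΣx² − (Σx)² = 14·815 − 97² = 11410 − 9409 = 2001
S_yy = nΣy² − (Σy)² = 14·24507 − 533² = 343098 − 284089 = 59009
r = S_xy / √(S_xx·S_yy) = -8273 / √(2001·59009) = -8273 / √118077009 = -8273 / 10866.3245 = -0.7613

-0.7613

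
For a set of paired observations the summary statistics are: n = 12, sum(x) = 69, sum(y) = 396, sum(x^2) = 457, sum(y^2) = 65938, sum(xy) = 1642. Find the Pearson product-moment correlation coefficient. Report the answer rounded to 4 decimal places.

Numerator: nΣxy − (Σx)(Σy) = 12·1642 − (69)(396) = -7620
Denominator: √[(nΣx²−(Σx)²)(nΣy²−(Σy)²)]
  nΣx²−(Σx)² = 12·457 − 4761 = 723;  nΣy²−(Σy)² = 12·65938 − 156816 = 634440
  √(723·634440) = √458700120 = 21417.2855
r = -7620 / 21417.2855 = -0.3558

-0.3558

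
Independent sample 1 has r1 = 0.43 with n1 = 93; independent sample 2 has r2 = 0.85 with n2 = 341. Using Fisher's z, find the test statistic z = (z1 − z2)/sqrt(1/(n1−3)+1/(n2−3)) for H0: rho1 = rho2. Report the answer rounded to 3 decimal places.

z1 = atanh(0.43) = 0.459897,  z2 = atanh(0.85) = 1.256153
SE = √(1/(n1−3) + 1/(n2−3)) = √(1/90 + 1/338) = √(0.0111111 + 0.0029586) = √0.0140697 = 0.118616
z = (z1 − z2)/SE = (0.459897 − 1.256153) / 0.118616 = -0.796256 / 0.118616 = -6.713

-6.713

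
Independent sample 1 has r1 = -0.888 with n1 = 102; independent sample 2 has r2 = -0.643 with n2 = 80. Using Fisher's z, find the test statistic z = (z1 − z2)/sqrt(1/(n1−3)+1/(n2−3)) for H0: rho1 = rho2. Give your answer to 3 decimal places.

-4.272

Fisher z-transforms: z1 = atanh(-0.888) = -1.412387, z2 = atanh(-0.643) = -0.763272; difference d = -0.649115
Var(d) = 1/99 + 1/77 = 0.0101010 + 0.0129870 = 0.0230880
z = d/√Var(d) = -0.649115 / √0.0230880 = -0.649115 / 0.151947 = -4.272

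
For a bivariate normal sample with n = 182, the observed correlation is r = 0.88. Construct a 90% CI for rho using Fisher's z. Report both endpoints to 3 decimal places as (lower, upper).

Fisher z: z_r = atanh(r) = ½·ln((1+0.88)/(1−0.88)) = 1.375768
SE(z) = 1/√(n−3) = 1/√179 = 0.074744
90% ⇒ z* = 1.645; margin = 1.645·0.074744 = 0.122954
CI on z-scale: (1.252814, 1.498722)
Back-transform: tanh(1.252814) = 0.849071, tanh(1.498722) = 0.904917

(0.849, 0.905)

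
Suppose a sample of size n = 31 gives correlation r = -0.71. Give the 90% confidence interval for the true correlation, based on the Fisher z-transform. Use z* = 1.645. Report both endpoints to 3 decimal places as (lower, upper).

(-0.833, -0.520)

z_r = atanh(-0.71) = -0.887184;  SE = 1/√(n−3) = 1/√28 = 0.188982
z-limits: -0.887184 ± 1.645·0.188982 = -0.887184 ± 0.310875 = [-1.198059, -0.576309]
ρ-limits: (tanh -1.198059, tanh -0.576309) = (-0.833, -0.520)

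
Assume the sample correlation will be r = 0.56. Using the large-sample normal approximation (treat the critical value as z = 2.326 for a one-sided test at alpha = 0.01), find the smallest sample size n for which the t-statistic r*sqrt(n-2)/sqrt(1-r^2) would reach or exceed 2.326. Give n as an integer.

Need r·√(n−2)/√(1−r²) ≥ 2.326
√(n−2) ≥ 2.326·√(1−0.3136) / 0.56 = 2.326·0.828493 / 0.56 = 3.4412
n−2 ≥ 11.8419  ⇒  n ≥ 13.8419
Smallest integer n = 14

14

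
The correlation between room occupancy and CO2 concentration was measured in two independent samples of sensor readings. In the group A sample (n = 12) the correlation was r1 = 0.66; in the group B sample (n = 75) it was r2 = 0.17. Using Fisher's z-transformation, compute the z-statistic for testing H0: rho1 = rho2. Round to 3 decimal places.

1.757

Fisher z-transforms: z1 = atanh(0.66) = 0.792814, z2 = atanh(0.17) = 0.171667; difference d = 0.621147
Var(d) = 1/9 + 1/72 = 0.1111111 + 0.0138889 = 0.1250000
z = d/√Var(d) = 0.621147 / √0.1250000 = 0.621147 / 0.353553 = 1.757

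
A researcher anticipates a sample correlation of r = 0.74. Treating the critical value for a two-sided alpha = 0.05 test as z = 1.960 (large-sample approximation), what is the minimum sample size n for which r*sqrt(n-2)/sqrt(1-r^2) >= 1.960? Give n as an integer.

6

r√(n−2)/√(1−r²) ≥ 1.960  ⇔  n−2 ≥ (1.960)²·(1−r²)/r²
(1−r²)/r² = (1−0.5476)/0.5476 = 0.8262
n ≥ 2 + 3.8416·0.8262 = 2 + 3.1739 = 5.1739
⌈5.1739⌉ = 6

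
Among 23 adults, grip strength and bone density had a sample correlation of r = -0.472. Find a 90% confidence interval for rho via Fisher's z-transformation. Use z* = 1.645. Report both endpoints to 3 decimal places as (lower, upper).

Fisher z: z_r = atanh(r) = ½·ln((1+(-0.472))/(1−(-0.472))) = -0.512641
SE(z) = 1/√(n−3) = 1/√20 = 0.223607
90% ⇒ z* = 1.645; margin = 1.645·0.223607 = 0.367834
CI on z-scale: (-0.880475, -0.144807)
Back-transform: tanh(-0.880475) = -0.706657, tanh(-0.144807) = -0.143803

(-0.707, -0.144)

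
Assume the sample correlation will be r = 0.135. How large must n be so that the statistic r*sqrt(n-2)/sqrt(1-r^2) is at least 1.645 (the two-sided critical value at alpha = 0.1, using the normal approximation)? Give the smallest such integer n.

148

r√(n−2)/√(1−r²) ≥ 1.645  ⇔  n−2 ≥ (1.645)²·(1−r²)/r²
(1−r²)/r² = (1−0.018225)/0.018225 = 53.8697
n ≥ 2 + 2.706025·53.8697 = 2 + 145.7728 = 147.7728
⌈147.7728⌉ = 148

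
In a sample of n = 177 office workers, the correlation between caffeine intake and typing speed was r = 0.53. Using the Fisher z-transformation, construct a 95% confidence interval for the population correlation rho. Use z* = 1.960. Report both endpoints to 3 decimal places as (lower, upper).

(0.415, 0.628)

Fisher z: z_r = atanh(r) = ½·ln((1+0.53)/(1−0.53)) = 0.590145
SE(z) = 1/√(n−3) = 1/√174 = 0.075810
95% ⇒ z* = 1.960; margin = 1.960·0.075810 = 0.148588
CI on z-scale: (0.441557, 0.738733)
Back-transform: tanh(0.441557) = 0.414934, tanh(0.738733) = 0.628379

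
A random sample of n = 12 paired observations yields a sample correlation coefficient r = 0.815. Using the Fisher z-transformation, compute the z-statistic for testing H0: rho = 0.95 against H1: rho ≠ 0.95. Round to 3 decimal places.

z_r = atanh(0.815) = 1.141742,  z_0 = atanh(0.95) = 1.831781
SE = 1/√(n−3) = 1/√9 = 0.333333
z = (z_r − z_0)/SE = (1.141742 − 1.831781) / 0.333333 = -0.690039 / 0.333333 = -2.070

-2.070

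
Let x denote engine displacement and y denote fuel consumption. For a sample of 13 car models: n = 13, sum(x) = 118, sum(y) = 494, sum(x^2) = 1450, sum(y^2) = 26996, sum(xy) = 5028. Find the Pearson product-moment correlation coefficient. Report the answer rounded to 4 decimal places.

S_xy = nΣxy − ΣxΣy = 13·5028 − 118·494 = 65364 − 58292 = 7072
S_xx = nΣx² − (Σx)² = 13·1450 − 118² = 18850 − 13924 = 4926
S_yy = nΣy² − (Σy)² = 13·26996 − 494² = 350948 − 244036 = 106912
r = S_xy / √(S_xx·S_yy) = 7072 / √(4926·106912) = 7072 / √526648512 = 7072 / 22948.8238 = 0.3082

0.3082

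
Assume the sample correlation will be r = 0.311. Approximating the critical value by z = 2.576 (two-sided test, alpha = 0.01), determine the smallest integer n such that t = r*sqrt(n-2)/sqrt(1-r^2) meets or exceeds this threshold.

64

Need r·√(n−2)/√(1−r²) ≥ 2.576
√(n−2) ≥ 2.576·√(1−0.096721) / 0.311 = 2.576·0.950410 / 0.311 = 7.8722
n−2 ≥ 61.9715  ⇒  n ≥ 63.9715
Smallest integer n = 64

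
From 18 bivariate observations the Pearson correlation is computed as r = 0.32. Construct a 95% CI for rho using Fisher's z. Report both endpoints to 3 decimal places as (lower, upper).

Fisher z: z_r = atanh(r) = ½·ln((1+0.32)/(1−0.32)) = 0.331647
SE(z) = 1/√(n−3) = 1/√15 = 0.258199
95% ⇒ z* = 1.960; margin = 1.960·0.258199 = 0.506070
CI on z-scale: (-0.174423, 0.837717)
Back-transform: tanh(-0.174423) = -0.172675, tanh(0.837717) = 0.684598

(-0.173, 0.685)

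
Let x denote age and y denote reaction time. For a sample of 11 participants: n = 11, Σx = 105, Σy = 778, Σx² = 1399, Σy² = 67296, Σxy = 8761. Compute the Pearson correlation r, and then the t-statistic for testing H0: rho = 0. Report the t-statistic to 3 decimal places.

2.279

S_xy = nΣxy − ΣxΣy = 11·8761 − 105·778 = 96371 − 81690 = 14681
S_xx = nΣx² − (Σx)² = 11·1399 − 105² = 15389 − 11025 = 4364
S_yy = nΣy² − (Σy)² = 11·67296 − 778² = 740256 − 605284 = 134972
r = S_xy / √(S_xx·S_yy) = 14681 / √(4364·134972) = 14681 / √589017808 = 14681 / 24269.6891 = 0.6049
t = r·√(n−2)/√(1−r²) = 0.6049·√9 / √(1−0.365904) = 1.814700 / 0.796301 = 2.279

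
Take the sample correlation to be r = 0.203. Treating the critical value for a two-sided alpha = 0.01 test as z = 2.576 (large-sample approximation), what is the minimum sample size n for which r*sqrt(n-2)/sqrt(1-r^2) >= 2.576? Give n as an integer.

r√(n−2)/√(1−r²) ≥ 2.576  ⇔  n−2 ≥ (2.576)²·(1−r²)/r²
(1−r²)/r² = (1−0.041209)/0.041209 = 23.2665
n ≥ 2 + 6.635776·23.2665 = 2 + 154.3913 = 156.3913
⌈156.3913⌉ = 157

157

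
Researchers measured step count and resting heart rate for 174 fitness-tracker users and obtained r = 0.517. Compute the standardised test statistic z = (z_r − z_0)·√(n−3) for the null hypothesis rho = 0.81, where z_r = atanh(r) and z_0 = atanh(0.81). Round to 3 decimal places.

z_r = atanh(0.517) = 0.572237,  z_0 = atanh(0.81) = 1.127029
SE = 1/√(n−3) = 1/√171 = 0.076472
z = (z_r − z_0)/SE = (0.572237 − 1.127029) / 0.076472 = -0.554792 / 0.076472 = -7.255

-7.255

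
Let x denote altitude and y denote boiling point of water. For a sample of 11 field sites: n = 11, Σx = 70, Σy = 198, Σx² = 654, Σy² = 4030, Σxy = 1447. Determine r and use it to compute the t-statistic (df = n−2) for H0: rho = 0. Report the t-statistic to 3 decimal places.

2.249

Numerator: nΣxy − (Σx)(Σy) = 11·1447 − (70)(198) = 2057
Denominator: √[(nΣx²−(Σx)²)(nΣy²−(Σy)²)]
  nΣx²−(Σx)² = 11·654 − 4900 = 2294;  nΣy²−(Σy)² = 11·4030 − 39204 = 5126
  √(2294·5126) = √11759044 = 3429.1462
r = 2057 / 3429.1462 = 0.5999
t = r·√(n−2)/√(1−r²) = 0.5999·√9 / √(1−0.359880) = 1.799700 / 0.800075 = 2.249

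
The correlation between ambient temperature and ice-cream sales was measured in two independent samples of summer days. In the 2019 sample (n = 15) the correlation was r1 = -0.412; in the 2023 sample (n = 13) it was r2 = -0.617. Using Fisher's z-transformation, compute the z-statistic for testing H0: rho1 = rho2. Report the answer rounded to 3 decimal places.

0.659

z1 = atanh(-0.412) = -0.438018,  z2 = atanh(-0.617) = -0.720146
SE = √(1/(n1−3) + 1/(n2−3)) = √(1/12 + 1/10) = √(0.0833333 + 0.1000000) = √0.1833333 = 0.428174
z = (z1 − z2)/SE = (-0.438018 − (-0.720146)) / 0.428174 = 0.282128 / 0.428174 = 0.659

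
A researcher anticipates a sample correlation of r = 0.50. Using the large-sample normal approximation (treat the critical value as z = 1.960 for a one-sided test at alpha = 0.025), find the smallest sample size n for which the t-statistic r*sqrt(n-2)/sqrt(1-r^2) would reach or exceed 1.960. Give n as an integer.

14

r√(n−2)/√(1−r²) ≥ 1.960  ⇔  n−2 ≥ (1.960)²·(1−r²)/r²
(1−r²)/r² = (1−0.2500)/0.2500 = 3.0000
n ≥ 2 + 3.8416·3.0000 = 2 + 11.5248 = 13.5248
⌈13.5248⌉ = 14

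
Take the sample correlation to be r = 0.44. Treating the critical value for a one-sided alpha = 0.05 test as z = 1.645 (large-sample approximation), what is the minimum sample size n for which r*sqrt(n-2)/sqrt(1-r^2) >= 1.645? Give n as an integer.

Need r·√(n−2)/√(1−r²) ≥ 1.645
√(n−2) ≥ 1.645·√(1−0.1936) / 0.44 = 1.645·0.897998 / 0.44 = 3.3573
n−2 ≥ 11.2715  ⇒  n ≥ 13.2715
Smallest integer n = 14

14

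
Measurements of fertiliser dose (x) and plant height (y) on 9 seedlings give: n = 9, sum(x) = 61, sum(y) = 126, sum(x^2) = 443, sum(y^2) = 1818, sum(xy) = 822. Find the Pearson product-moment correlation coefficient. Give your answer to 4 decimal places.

S_xy = nΣxy − ΣxΣy = 9·822 − 61·126 = 7398 − 7686 = -288
S_xx = nΣx² − (Σx)² = 9·443 − 61² = 3987 − 3721 = 266
S_yy = nΣy² − (Σy)² = 9·1818 − 126² = 16362 − 15876 = 486
r = S_xy / √(S_xx·S_yy) = -288 / √(266·486) = -288 / √129276 = -288 / 359.5497 = -0.8010

-0.8010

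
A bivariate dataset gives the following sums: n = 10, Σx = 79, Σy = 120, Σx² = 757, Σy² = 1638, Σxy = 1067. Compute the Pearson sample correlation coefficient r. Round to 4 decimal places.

Numerator: nΣxy − (Σx)(Σy) = 10·1067 − (79)(120) = 1190
Denominator: √[(nΣx²−(Σx)²)(nΣy²−(Σy)²)]
  nΣx²−(Σx)² = 10·757 − 6241 = 1329;  nΣy²−(Σy)² = 10·1638 − 14400 = 1980
  √(1329·1980) = √2631420 = 1622.1652
r = 1190 / 1622.1652 = 0.7336

0.7336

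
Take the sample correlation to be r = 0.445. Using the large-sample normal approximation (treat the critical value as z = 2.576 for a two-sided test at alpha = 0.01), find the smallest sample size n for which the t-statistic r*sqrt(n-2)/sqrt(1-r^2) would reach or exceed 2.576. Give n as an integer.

29

r√(n−2)/√(1−r²) ≥ 2.576  ⇔  n−2 ≥ (2.576)²·(1−r²)/r²
(1−r²)/r² = (1−0.198025)/0.198025 = 4.0499
n ≥ 2 + 6.635776·4.0499 = 2 + 26.8742 = 28.8742
⌈28.8742⌉ = 29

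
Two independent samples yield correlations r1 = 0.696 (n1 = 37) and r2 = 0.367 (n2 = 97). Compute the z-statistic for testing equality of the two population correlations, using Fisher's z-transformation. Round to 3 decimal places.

Fisher z-transforms: z1 = atanh(0.696) = 0.859500, z2 = atanh(0.367) = 0.384952; difference d = 0.474548
Var(d) = 1/34 + 1/94 = 0.0294118 + 0.0106383 = 0.0400501
z = d/√Var(d) = 0.474548 / √0.0400501 = 0.474548 / 0.200125 = 2.371

2.371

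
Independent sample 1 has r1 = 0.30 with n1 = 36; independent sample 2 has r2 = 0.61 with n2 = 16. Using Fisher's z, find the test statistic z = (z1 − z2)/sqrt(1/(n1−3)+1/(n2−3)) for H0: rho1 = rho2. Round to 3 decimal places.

-1.220

z1 = atanh(0.30) = 0.309520,  z2 = atanh(0.61) = 0.708921
SE = √(1/(n1−3) + 1/(n2−3)) = √(1/33 + 1/13) = √(0.0303030 + 0.0769231) = √0.1072261 = 0.327454
z = (z1 − z2)/SE = (0.309520 − 0.708921) / 0.327454 = -0.399401 / 0.327454 = -1.220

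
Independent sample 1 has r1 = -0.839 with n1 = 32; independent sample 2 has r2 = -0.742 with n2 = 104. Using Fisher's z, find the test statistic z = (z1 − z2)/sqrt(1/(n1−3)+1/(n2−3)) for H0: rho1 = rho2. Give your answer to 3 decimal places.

Fisher z-transforms: z1 = atanh(-0.839) = -1.217786, z2 = atanh(-0.742) = -0.954915; difference d = -0.262871
Var(d) = 1/29 + 1/101 = 0.0344828 + 0.0099010 = 0.0443838
z = d/√Var(d) = -0.262871 / √0.0443838 = -0.262871 / 0.210675 = -1.248

-1.248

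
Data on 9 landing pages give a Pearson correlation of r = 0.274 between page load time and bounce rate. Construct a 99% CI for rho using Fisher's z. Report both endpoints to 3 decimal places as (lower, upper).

z_r = atanh(0.274) = 0.281183;  SE = 1/√(n−3) = 1/√6 = 0.408248
z-limits: 0.281183 ± 2.576·0.408248 = 0.281183 ± 1.051647 = [-0.770464, 1.332830]
ρ-limits: (tanh -0.770464, tanh 1.332830) = (-0.647, 0.870)

(-0.647, 0.870)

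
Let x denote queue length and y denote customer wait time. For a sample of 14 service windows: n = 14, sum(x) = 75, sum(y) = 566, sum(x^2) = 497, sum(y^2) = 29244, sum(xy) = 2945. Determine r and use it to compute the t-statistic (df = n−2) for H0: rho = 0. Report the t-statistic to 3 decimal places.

-0.390

S_xy = nΣxy − ΣxΣy = 14·2945 − 75·566 = 41230 − 42450 = -1220
S_xx = nΣx² − (Σx)² = 14·497 − 75² = 6958 − 5625 = 1333
S_yy = nΣy² − (Σy)² = 14·29244 − 566² = 409416 − 320356 = 89060
r = S_xy / √(S_xx·S_yy) = -1220 / √(1333·89060) = -1220 / √118716980 = -1220 / 10895.7322 = -0.1120
t = r·√(n−2)/√(1−r²) = -0.1120·√12 / √(1−0.012544) = -0.387979 / 0.993708 = -0.390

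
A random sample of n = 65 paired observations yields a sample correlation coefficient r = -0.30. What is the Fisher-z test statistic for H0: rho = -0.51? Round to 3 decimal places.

1.994

Fisher z: atanh(-0.30) = -0.309520, atanh(-0.51) = -0.562730
z = (z_r − z_0)·√(n−3) = (-0.309520 − (-0.562730))·√62 = 0.253210 · 7.874008 = 1.994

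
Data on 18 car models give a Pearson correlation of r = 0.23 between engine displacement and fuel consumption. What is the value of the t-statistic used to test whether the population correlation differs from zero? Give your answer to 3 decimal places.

1 − r² = 1 − 0.0529 = 0.9471;  √(1−r²) = 0.973191
√(n−2) = √16 = 4.000000
t = r·√(n−2)/√(1−r²) = 0.23 · 4.000000 / 0.973191 = 0.945

0.945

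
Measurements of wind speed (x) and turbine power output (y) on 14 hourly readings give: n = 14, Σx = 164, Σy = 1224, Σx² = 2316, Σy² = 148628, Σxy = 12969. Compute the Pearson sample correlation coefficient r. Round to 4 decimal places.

-0.3378

Numerator: nΣxy − (Σx)(Σy) = 14·12969 − (164)(1224) = -19170
Denominator: √[(nΣx²−(Σx)²)(nΣy²−(Σy)²)]
  nΣx²−(Σx)² = 14·2316 − 26896 = 5528;  nΣy²−(Σy)² = 14·148628 − 1498176 = 582616
  √(5528·582616) = √3220701248 = 56751.2224
r = -19170 / 56751.2224 = -0.3378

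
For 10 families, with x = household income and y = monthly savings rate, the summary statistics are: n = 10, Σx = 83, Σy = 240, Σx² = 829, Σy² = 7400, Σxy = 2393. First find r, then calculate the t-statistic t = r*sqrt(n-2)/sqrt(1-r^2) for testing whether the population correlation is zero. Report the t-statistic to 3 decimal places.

4.319

S_xy = nΣxy − ΣxΣy = 10·2393 − 83·240 = 23930 − 19920 = 4010
S_xx = nΣx² − (Σx)² = 10·829 − 83² = 8290 − 6889 = 1401
S_yy = nΣy² − (Σy)² = 10·7400 − 240² = 74000 − 57600 = 16400
r = S_xy / √(S_xx·S_yy) = 4010 / √(1401·16400) = 4010 / √22976400 = 4010 / 4793.3704 = 0.8366
t = r·√(n−2)/√(1−r²) = 0.8366·√8 / √(1−0.699900) = 2.366262 / 0.547814 = 4.319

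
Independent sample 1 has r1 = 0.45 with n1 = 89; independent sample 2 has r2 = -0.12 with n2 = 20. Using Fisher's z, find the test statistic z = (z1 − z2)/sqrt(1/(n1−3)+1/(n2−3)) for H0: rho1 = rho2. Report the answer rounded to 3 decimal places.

z1 = atanh(0.45) = 0.484700,  z2 = atanh(-0.12) = -0.120581
SE = √(1/(n1−3) + 1/(n2−3)) = √(1/86 + 1/17) = √(0.0116279 + 0.0588235) = √0.0704514 = 0.265427
z = (z1 − z2)/SE = (0.484700 − (-0.120581)) / 0.265427 = 0.605281 / 0.265427 = 2.280

2.280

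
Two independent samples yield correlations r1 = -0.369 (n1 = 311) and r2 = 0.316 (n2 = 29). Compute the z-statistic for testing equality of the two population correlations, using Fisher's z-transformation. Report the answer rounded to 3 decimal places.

Fisher z-transforms: z1 = atanh(-0.369) = -0.387265, z2 = atanh(0.316) = 0.327197; difference d = -0.714462
Var(d) = 1/308 + 1/26 = 0.0032468 + 0.0384615 = 0.0417083
z = d/√Var(d) = -0.714462 / √0.0417083 = -0.714462 / 0.204226 = -3.498

-3.498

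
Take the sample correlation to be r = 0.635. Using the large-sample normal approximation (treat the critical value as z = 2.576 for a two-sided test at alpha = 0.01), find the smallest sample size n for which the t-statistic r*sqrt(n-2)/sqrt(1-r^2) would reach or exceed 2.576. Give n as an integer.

12

r√(n−2)/√(1−r²) ≥ 2.576  ⇔  n−2 ≥ (2.576)²·(1−r²)/r²
(1−r²)/r² = (1−0.403225)/0.403225 = 1.4800
n ≥ 2 + 6.635776·1.4800 = 2 + 9.8209 = 11.8209
⌈11.8209⌉ = 12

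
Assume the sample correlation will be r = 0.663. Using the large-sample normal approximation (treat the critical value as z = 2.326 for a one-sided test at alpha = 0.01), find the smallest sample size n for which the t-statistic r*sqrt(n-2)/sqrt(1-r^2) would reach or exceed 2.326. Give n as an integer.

9

r√(n−2)/√(1−r²) ≥ 2.326  ⇔  n−2 ≥ (2.326)²·(1−r²)/r²
(1−r²)/r² = (1−0.439569)/0.439569 = 1.2750
n ≥ 2 + 5.410276·1.2750 = 2 + 6.8981 = 8.8981
⌈8.8981⌉ = 9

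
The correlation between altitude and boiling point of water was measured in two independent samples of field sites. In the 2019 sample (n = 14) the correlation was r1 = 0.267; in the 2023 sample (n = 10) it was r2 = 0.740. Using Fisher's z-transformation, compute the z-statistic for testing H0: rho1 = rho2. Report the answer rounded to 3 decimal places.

-1.400

Fisher z-transforms: z1 = atanh(0.267) = 0.273631, z2 = atanh(0.740) = 0.950479; difference d = -0.676848
Var(d) = 1/11 + 1/7 = 0.0909091 + 0.1428571 = 0.2337662
z = d/√Var(d) = -0.676848 / √0.2337662 = -0.676848 / 0.483494 = -1.400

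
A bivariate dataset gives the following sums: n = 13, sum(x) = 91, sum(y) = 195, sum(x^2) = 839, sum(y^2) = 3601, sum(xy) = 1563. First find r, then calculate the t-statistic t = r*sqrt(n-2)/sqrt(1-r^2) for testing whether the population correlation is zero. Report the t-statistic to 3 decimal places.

S_xy = nΣxy − ΣxΣy = 13·1563 − 91·195 = 20319 − 17745 = 2574
S_xx = nΣx² − (Σx)² = 13·839 − 91² = 10907 − 8281 = 2626
S_yy = nΣy² − (Σy)² = 13·3601 − 195² = 46813 − 38025 = 8788
r = S_xy / √(S_xx·S_yy) = 2574 / √(2626·8788) = 2574 / √23077288 = 2574 / 4803.8826 = 0.5358
t = r·√(n−2)/√(1−r²) = 0.5358·√11 / √(1−0.287082) = 1.777048 / 0.844345 = 2.105

2.105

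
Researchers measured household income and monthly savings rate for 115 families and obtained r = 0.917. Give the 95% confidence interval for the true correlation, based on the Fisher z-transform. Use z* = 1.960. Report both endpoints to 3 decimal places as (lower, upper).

(0.882, 0.942)

z_r = atanh(0.917) = 1.569838;  SE = 1/√(n−3) = 1/√112 = 0.094491
z-limits: 1.569838 ± 1.960·0.094491 = 1.569838 ± 0.185202 = [1.384636, 1.755040]
ρ-limits: (tanh 1.384636, tanh 1.755040) = (0.882, 0.942)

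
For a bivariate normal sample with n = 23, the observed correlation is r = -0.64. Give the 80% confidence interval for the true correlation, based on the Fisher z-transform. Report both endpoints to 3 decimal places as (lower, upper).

(-0.780, -0.439)

Fisher z: z_r = atanh(r) = ½·ln((1+(-0.64))/(1−(-0.64))) = -0.758174
SE(z) = 1/√(n−3) = 1/√20 = 0.223607
80% ⇒ z* = 1.282; margin = 1.282·0.223607 = 0.286664
CI on z-scale: (-1.044838, -0.471510)
Back-transform: tanh(-1.044838) = -0.779791, tanh(-0.471510) = -0.439419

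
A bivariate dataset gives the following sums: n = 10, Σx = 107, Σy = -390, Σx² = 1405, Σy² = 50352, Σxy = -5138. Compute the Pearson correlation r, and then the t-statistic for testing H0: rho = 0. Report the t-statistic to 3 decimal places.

Numerator: nΣxy − (Σx)(Σy) = 10·(-5138) − (107)(-390) = -9650
Denominator: √[(nΣx²−(Σx)²)(nΣy²−(Σy)²)]
  nΣx²−(Σx)² = 10·1405 − 11449 = 2601;  nΣy²−(Σy)² = 10·50352 − 152100 = 351420
  √(2601·351420) = √914043420 = 30233.1510
r = -9650 / 30233.1510 = -0.3192
t = r·√(n−2)/√(1−r²) = -0.3192·√8 / √(1−0.101889) = -0.902834 / 0.947687 = -0.953

-0.953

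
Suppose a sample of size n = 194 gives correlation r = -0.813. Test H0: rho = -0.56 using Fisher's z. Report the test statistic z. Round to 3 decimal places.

-6.951

z_r = atanh(-0.813) = -1.135815,  z_0 = atanh(-0.56) = -0.632833
SE = 1/√(n−3) = 1/√191 = 0.072357
z = (z_r − z_0)/SE = (-1.135815 − (-0.632833)) / 0.072357 = -0.502982 / 0.072357 = -6.951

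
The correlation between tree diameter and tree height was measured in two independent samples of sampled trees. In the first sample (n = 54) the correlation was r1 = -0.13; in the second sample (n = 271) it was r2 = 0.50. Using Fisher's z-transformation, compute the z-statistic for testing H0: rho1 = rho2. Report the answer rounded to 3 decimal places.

z1 = atanh(-0.13) = -0.130740,  z2 = atanh(0.50) = 0.549306
SE = √(1/(n1−3) + 1/(n2−3)) = √(1/51 + 1/268) = √(0.0196078 + 0.0037313) = √0.0233391 = 0.152771
z = (z1 − z2)/SE = (-0.130740 − 0.549306) / 0.152771 = -0.680046 / 0.152771 = -4.451

-4.451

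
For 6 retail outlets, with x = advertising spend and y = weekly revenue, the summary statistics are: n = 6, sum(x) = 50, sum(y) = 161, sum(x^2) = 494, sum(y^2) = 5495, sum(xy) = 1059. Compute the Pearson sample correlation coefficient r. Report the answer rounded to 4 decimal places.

S_xy = nΣxy − ΣxΣy = 6·1059 − 50·161 = 6354 − 8050 = -1696
S_xx = nΣx² − (Σx)² = 6·494 − 50² = 2964 − 2500 = 464
S_yy = nΣy² − (Σy)² = 6·5495 − 161² = 32970 − 25921 = 7049
r = S_xy / √(S_xx·S_yy) = -1696 / √(464·7049) = -1696 / √3270736 = -1696 / 1808.5176 = -0.9378

-0.9378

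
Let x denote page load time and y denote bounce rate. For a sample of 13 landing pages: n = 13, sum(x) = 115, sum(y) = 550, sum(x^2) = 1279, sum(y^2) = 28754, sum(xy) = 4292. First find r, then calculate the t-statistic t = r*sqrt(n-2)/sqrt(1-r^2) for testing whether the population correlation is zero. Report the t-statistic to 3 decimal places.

-1.808

Numerator: nΣxy − (Σx)(Σy) = 13·4292 − (115)(550) = -7454
Denominator: √[(nΣx²−(Σx)²)(nΣy²−(Σy)²)]
  nΣx²−(Σx)² = 13·1279 − 13225 = 3402;  nΣy²−(Σy)² = 13·28754 − 302500 = 71302
  √(3402·71302) = √242569404 = 15574.6398
r = -7454 / 15574.6398 = -0.4786
t = r·√(n−2)/√(1−r²) = -0.4786·√11 / √(1−0.229058) = -1.587337 / 0.878033 = -1.808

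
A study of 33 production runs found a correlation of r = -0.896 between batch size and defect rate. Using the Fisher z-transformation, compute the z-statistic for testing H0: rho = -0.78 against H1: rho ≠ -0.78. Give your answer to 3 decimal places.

z_r = atanh(-0.896) = -1.451555,  z_0 = atanh(-0.78) = -1.045371
SE = 1/√(n−3) = 1/√30 = 0.182574
z = (z_r − z_0)/SE = (-1.451555 − (-1.045371)) / 0.182574 = -0.406184 / 0.182574 = -2.225

-2.225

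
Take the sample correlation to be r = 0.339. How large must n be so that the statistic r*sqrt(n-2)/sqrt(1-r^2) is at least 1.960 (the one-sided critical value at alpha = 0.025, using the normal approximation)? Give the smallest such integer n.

32

Need r·√(n−2)/√(1−r²) ≥ 1.960
√(n−2) ≥ 1.960·√(1−0.114921) / 0.339 = 1.960·0.940786 / 0.339 = 5.4394
n−2 ≥ 29.5871  ⇒  n ≥ 31.5871
Smallest integer n = 32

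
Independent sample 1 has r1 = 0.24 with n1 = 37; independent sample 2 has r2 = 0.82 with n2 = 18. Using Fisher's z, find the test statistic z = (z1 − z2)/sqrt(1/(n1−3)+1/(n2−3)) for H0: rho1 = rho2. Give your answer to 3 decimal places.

z1 = atanh(0.24) = 0.244774,  z2 = atanh(0.82) = 1.156817
SE = √(1/(n1−3) + 1/(n2−3)) = √(1/34 + 1/15) = √(0.0294118 + 0.0666667) = √0.0960785 = 0.309965
z = (z1 − z2)/SE = (0.244774 − 1.156817) / 0.309965 = -0.912043 / 0.309965 = -2.942

-2.942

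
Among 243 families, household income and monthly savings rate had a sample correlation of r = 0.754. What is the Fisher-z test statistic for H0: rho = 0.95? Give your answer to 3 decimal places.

-13.162

z_r = atanh(0.754) = 0.982161,  z_0 = atanh(0.95) = 1.831781
SE = 1/√(n−3) = 1/√240 = 0.064550
z = (z_r − z_0)/SE = (0.982161 − 1.831781) / 0.064550 = -0.849620 / 0.064550 = -13.162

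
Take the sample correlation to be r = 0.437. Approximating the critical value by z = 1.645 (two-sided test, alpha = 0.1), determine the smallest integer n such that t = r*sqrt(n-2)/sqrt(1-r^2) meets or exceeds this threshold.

Need r·√(n−2)/√(1−r²) ≥ 1.645
√(n−2) ≥ 1.645·√(1−0.190969) / 0.437 = 1.645·0.899462 / 0.437 = 3.3858
n−2 ≥ 11.4636  ⇒  n ≥ 13.4636
Smallest integer n = 14

14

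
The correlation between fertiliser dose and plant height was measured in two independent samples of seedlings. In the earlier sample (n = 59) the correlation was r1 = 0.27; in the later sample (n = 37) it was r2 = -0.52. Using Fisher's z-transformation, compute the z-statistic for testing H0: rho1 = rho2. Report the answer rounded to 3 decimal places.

3.924

Fisher z-transforms: z1 = atanh(0.27) = 0.276864, z2 = atanh(-0.52) = -0.576340; difference d = 0.853204
Var(d) = 1/56 + 1/34 = 0.0178571 + 0.0294118 = 0.0472689
z = d/√Var(d) = 0.853204 / √0.0472689 = 0.853204 / 0.217414 = 3.924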